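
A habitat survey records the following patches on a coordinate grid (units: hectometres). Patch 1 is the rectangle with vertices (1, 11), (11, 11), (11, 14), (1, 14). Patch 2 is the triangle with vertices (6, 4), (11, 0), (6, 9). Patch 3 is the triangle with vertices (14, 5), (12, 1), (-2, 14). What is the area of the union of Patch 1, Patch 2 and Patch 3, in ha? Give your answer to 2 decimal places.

By inclusion–exclusion:
Individual areas: |Patch 1| = 30, |Patch 2| = 12.5, |Patch 3| = 41.
|Patch 1∩Patch 2| = 0.
|Patch 1∩Patch 3| = 1.5065.
|Patch 2∩Patch 3| = 3.3841.
|Patch 1∩Patch 2∩Patch 3| = 0.
|Patch 1 ∪ Patch 2 ∪ Patch 3| = 83.5 − 4.8906 + 0 = 78.61.

78.61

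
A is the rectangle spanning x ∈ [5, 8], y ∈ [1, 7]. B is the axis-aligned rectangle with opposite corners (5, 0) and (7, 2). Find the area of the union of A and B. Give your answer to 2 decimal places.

20.00

By inclusion–exclusion:
Individual areas: |A| = 18, |B| = 4.
|A∩B|: x∈[5,7], y∈[1,2] → 2·1 = 2.
|A ∪ B| = 22 − 2 = 20.00.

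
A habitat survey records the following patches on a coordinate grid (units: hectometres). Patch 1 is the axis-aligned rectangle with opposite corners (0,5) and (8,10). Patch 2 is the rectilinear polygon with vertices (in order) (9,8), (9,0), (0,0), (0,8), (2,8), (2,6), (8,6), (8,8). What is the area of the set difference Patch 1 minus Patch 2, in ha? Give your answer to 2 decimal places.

28.00

|Patch 1| = 40, |Patch 1∩Patch 2| = 12.
|Patch 1 ∖ Patch 2| = |Patch 1| − |Patch 1∩Patch 2| = 40 − 12 = 28.00.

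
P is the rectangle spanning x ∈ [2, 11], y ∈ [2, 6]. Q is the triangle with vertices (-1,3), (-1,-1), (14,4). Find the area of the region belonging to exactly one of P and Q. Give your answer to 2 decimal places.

|P| = 36, |Q| = 30, |P∩Q| = 12.
|P △ Q| = |P| + |Q| − 2·|P∩Q| = 36 + 30 − 24 = 42.00.

42.00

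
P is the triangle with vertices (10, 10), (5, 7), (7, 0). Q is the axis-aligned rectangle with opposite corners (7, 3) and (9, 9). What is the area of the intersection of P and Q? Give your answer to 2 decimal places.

9.45

The intersection is the polygon with vertices (8.333,9), (9,9), (9,6.667), (7.9,3), (7,3), (7,8.2).
By the shoelace formula its area is 9.45.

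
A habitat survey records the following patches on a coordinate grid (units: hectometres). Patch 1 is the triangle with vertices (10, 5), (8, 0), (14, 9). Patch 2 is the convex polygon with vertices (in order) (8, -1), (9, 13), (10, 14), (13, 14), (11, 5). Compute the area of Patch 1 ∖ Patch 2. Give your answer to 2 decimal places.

2.36

|Patch 1| = 6, |Patch 1∩Patch 2| = 3.6394.
|Patch 1 ∖ Patch 2| = |Patch 1| − |Patch 1∩Patch 2| = 6 − 3.6394 = 2.36.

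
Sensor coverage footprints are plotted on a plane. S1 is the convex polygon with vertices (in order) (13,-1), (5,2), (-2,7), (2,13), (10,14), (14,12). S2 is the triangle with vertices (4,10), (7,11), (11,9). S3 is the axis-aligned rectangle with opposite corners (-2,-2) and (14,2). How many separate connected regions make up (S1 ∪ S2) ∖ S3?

(S1 ∪ S2) ∖ S3 is a single connected region.

1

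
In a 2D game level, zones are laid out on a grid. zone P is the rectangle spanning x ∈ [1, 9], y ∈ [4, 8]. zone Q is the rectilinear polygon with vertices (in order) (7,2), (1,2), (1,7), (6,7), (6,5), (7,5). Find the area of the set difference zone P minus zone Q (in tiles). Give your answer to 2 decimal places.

16.00

|zone P| = 32, |zone P∩zone Q| = 16.
|zone P ∖ zone Q| = |zone P| − |zone P∩zone Q| = 32 − 16 = 16.00.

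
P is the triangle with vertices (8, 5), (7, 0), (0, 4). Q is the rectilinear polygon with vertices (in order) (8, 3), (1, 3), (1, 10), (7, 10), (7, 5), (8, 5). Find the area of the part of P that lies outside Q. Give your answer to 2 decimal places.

9.12

|P| = 19.5, |P∩Q| = 10.3768.
|P ∖ Q| = |P| − |P∩Q| = 19.5 − 10.3768 = 9.12.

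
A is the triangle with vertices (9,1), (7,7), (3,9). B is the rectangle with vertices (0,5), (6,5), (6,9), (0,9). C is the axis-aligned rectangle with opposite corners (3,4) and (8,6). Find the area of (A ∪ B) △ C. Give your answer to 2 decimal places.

28.33

|A ∪ B| = 30.25.
|(A ∪ B) ∩ C| = 5.9583.
|(A ∪ B) △ C| = 30.25 + 10 − 11.9167 = 28.33.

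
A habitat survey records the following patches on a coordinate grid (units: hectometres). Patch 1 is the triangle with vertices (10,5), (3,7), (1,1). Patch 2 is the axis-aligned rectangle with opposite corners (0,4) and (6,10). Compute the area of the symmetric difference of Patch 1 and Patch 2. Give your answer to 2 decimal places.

|Patch 1| = 23, |Patch 2| = 36, |Patch 1∩Patch 2| = 9.2143.
|Patch 1 △ Patch 2| = |Patch 1| + |Patch 2| − 2·|Patch 1∩Patch 2| = 23 + 36 − 18.4286 = 40.57.

40.57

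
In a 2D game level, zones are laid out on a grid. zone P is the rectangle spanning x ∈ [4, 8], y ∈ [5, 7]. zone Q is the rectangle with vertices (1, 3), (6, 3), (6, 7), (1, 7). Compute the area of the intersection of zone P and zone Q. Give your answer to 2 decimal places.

4.00

|zone P∩zone Q|: x∈[4,6], y∈[5,7] → 2·2 = 4.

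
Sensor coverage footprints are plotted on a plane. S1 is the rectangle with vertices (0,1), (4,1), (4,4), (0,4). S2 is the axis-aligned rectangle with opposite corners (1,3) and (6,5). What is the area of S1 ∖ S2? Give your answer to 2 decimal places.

9.00

|S1∩S2|: x∈[1,4], y∈[3,4] → 3·1 = 3.
|S1| = 12.
|S1 ∖ S2| = |S1| − |S1∩S2| = 12 − 3 = 9.00.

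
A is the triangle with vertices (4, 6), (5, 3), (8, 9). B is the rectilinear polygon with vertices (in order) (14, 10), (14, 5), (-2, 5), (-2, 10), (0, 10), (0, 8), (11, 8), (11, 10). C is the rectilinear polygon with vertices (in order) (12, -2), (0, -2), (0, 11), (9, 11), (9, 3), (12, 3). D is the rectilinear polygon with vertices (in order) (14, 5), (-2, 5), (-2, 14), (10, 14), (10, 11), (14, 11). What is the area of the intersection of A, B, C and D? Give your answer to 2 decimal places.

5.42

The intersection is the polygon with vertices (7.5,8), (6,5), (4.333,5), (4,6), (6.667,8).
By the shoelace formula its area is 5.42.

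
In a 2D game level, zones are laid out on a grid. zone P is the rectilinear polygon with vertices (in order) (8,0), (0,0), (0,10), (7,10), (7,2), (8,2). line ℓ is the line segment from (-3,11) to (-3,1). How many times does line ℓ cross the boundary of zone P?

0

The segment lies entirely outside zone P and never meets its boundary.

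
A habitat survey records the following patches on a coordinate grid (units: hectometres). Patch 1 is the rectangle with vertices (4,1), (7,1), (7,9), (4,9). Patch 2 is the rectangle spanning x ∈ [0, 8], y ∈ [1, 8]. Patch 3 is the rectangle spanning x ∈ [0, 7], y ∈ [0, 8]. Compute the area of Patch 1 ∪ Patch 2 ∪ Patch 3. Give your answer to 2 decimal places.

66.00

By inclusion–exclusion:
Individual areas: |Patch 1| = 24, |Patch 2| = 56, |Patch 3| = 56.
|Patch 1∩Patch 2|: x∈[4,7], y∈[1,8] → 3·7 = 21.
|Patch 1∩Patch 3|: x∈[4,7], y∈[1,8] → 3·7 = 21.
|Patch 2∩Patch 3|: x∈[0,7], y∈[1,8] → 7·7 = 49.
|Patch 1∩Patch 2∩Patch 3| = 21.
|Patch 1 ∪ Patch 2 ∪ Patch 3| = 136 − 91 + 21 = 66.00.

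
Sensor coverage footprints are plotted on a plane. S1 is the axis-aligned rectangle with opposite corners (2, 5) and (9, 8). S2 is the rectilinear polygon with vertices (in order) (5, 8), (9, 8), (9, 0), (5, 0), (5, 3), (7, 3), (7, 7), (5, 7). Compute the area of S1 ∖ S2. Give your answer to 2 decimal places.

|S1| = 21, |S1∩S2| = 8.
|S1 ∖ S2| = |S1| − |S1∩S2| = 21 − 8 = 13.00.

13.00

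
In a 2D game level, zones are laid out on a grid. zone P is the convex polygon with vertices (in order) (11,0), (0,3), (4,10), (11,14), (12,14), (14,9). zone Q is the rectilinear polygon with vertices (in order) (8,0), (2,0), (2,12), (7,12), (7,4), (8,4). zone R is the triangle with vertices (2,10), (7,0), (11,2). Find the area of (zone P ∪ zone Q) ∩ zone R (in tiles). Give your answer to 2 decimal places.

24.93

The region (zone P ∪ zone Q) ∩ zone R is the polygon with vertices (8,0.5), (7,0), (2,10), (11,2), (8.412,0.706), (8,0.818).
By the shoelace formula its area is 24.93.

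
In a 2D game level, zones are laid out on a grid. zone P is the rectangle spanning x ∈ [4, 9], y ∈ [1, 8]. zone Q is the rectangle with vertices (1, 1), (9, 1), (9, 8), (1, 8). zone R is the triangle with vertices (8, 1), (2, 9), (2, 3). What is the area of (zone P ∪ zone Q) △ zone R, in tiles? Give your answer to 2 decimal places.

|zone P ∪ zone Q| = 56.
|(zone P ∪ zone Q) ∩ zone R| = 17.625.
|(zone P ∪ zone Q) △ zone R| = 56 + 18 − 35.25 = 38.75.

38.75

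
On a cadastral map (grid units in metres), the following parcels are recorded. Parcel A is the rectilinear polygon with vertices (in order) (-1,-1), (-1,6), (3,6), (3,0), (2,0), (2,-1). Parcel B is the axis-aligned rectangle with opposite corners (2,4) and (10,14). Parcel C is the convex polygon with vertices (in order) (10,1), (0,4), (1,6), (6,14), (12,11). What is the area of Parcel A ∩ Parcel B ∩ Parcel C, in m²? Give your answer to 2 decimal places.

The intersection is the polygon with vertices (3,4), (2,4), (2,6), (3,6).
By the shoelace formula its area is 2.00.

2.00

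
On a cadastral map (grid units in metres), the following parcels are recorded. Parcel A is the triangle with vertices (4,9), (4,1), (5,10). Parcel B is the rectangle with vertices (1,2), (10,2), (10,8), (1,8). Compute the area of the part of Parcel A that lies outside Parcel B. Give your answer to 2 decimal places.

|Parcel A| = 4, |Parcel A∩Parcel B| = 2.6667.
|Parcel A ∖ Parcel B| = |Parcel A| − |Parcel A∩Parcel B| = 4 − 2.6667 = 1.33.

1.33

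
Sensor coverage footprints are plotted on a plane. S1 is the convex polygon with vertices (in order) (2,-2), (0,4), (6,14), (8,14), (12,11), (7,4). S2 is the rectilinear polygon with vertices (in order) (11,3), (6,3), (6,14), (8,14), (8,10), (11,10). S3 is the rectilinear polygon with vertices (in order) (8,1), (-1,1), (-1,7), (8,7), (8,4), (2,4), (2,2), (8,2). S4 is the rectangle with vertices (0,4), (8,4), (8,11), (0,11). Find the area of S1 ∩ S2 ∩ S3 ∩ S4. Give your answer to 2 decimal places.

The intersection is the polygon with vertices (6,4), (6,7), (8,7), (8,5.4), (7,4).
By the shoelace formula its area is 5.30.

5.30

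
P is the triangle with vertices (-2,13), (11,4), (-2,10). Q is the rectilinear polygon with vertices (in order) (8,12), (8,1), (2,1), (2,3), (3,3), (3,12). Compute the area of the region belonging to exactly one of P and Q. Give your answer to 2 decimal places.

|P| = 19.5, |Q| = 57, |P∩Q| = 6.3462.
|P △ Q| = |P| + |Q| − 2·|P∩Q| = 19.5 + 57 − 12.6923 = 63.81.

63.81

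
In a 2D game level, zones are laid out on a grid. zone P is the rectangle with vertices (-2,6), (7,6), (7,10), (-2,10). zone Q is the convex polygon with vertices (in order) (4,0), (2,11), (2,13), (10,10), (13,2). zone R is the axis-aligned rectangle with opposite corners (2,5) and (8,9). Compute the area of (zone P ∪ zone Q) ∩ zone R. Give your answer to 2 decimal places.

The region (zone P ∪ zone Q) ∩ zone R is the polygon with vertices (2.909,6), (2,6), (2,9), (8,9), (8,5), (3.091,5).
By the shoelace formula its area is 23.00.

23.00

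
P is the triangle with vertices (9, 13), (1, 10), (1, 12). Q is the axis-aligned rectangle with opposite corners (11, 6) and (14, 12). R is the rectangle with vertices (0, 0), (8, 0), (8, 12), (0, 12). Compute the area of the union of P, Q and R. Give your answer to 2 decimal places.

By inclusion–exclusion:
Individual areas: |P| = 8, |Q| = 18, |R| = 96.
|P∩Q| = 0.
|P∩R| = 5.3333.
|Q∩R| = 0 (no overlap).
|P∩Q∩R| = 0.
|P ∪ Q ∪ R| = 122 − 5.3333 + 0 = 116.67.

116.67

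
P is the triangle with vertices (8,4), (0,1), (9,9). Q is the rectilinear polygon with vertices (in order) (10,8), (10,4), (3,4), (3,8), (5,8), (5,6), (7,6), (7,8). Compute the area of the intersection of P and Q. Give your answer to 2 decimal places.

10.26

The intersection is the polygon with vertices (5.625,6), (7,6), (7,7.222), (7.875,8), (8.8,8), (8,4), (3.375,4).
By the shoelace formula its area is 10.26.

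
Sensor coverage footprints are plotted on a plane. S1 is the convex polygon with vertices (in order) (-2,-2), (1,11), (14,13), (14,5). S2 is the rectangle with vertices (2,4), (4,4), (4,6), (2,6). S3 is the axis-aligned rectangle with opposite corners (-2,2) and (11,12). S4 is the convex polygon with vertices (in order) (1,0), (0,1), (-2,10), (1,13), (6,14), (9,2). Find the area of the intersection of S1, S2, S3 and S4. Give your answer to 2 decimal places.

4.00

The intersection is the polygon with vertices (4,6), (4,4), (2,4), (2,6).
By the shoelace formula its area is 4.00.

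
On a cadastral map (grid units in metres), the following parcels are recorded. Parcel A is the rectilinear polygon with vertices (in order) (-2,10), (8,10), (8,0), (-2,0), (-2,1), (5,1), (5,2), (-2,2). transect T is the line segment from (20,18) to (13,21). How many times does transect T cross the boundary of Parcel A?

The segment lies entirely outside Parcel A and never meets its boundary.

0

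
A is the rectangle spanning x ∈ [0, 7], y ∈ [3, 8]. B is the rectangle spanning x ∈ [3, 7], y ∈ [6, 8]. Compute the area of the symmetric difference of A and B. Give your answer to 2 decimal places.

|A∩B|: x∈[3,7], y∈[6,8] → 4·2 = 8.
|A △ B| = |A| + |B| − 2·|A∩B| = 35 + 8 − 16 = 27.00.

27.00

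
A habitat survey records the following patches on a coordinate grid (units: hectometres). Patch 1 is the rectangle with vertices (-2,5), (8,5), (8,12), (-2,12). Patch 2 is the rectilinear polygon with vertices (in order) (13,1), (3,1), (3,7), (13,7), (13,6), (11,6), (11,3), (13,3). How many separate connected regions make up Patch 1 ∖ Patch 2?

Patch 1 ∖ Patch 2 is a single connected region.

1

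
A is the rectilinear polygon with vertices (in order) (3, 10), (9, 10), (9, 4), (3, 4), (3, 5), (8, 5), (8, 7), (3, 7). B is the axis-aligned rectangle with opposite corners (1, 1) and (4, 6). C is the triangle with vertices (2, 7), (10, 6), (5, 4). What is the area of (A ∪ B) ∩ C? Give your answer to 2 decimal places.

|A ∪ B| = 40.
|(A ∪ B) ∩ C| = 3.04.

3.04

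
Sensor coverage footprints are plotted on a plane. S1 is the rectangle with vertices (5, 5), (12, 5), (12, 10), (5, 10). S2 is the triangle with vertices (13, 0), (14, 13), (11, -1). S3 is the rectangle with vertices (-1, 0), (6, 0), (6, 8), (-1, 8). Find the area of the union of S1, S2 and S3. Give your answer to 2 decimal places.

By inclusion–exclusion:
Individual areas: |S1| = 35, |S2| = 12.5, |S3| = 56.
|S1∩S2| = 0.
|S1∩S3|: x∈[5,6], y∈[5,8] → 1·3 = 3.
|S2∩S3| = 0.
|S1∩S2∩S3| = 0.
|S1 ∪ S2 ∪ S3| = 103.5 − 3 + 0 = 100.50.

100.50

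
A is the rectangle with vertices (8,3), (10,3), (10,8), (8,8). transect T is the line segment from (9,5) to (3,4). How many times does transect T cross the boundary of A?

1

The segment meets the boundary at (8,4.833).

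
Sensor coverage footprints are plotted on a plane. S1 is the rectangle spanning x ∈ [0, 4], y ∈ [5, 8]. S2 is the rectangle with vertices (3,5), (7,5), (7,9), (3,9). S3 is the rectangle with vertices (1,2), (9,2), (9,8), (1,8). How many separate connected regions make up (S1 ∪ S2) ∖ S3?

2

(S1 ∪ S2) ∖ S3 splits into 2 disjoint pieces (area 3, area 4).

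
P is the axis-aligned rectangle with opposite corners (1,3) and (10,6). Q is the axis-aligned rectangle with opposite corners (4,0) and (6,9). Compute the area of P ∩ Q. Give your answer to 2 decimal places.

|P∩Q|: x∈[4,6], y∈[3,6] → 2·3 = 6.

6.00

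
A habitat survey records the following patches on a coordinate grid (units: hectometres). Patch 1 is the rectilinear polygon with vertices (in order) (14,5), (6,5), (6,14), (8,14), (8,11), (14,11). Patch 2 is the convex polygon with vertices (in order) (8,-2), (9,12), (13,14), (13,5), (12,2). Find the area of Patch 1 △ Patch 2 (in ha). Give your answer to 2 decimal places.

|Patch 1| = 54, |Patch 2| = 53.5, |Patch 1∩Patch 2| = 25.7143.
|Patch 1 △ Patch 2| = |Patch 1| + |Patch 2| − 2·|Patch 1∩Patch 2| = 54 + 53.5 − 51.4286 = 56.07.

56.07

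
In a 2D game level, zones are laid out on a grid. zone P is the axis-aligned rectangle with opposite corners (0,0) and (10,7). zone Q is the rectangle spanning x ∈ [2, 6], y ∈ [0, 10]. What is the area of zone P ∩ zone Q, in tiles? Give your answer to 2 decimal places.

28.00

|zone P∩zone Q|: x∈[2,6], y∈[0,7] → 4·7 = 28.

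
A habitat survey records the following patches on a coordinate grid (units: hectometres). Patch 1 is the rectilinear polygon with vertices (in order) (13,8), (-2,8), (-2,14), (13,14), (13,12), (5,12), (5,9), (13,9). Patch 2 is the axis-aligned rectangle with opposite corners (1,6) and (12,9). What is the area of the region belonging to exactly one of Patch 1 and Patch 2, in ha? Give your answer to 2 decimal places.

77.00

|Patch 1| = 66, |Patch 2| = 33, |Patch 1∩Patch 2| = 11.
|Patch 1 △ Patch 2| = |Patch 1| + |Patch 2| − 2·|Patch 1∩Patch 2| = 66 + 33 − 22 = 77.00.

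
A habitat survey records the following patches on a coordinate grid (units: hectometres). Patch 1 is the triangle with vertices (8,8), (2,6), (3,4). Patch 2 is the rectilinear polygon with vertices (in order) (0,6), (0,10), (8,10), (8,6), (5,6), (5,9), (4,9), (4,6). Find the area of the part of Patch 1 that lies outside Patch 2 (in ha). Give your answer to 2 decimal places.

4.33

|Patch 1| = 7, |Patch 1∩Patch 2| = 2.6667.
|Patch 1 ∖ Patch 2| = |Patch 1| − |Patch 1∩Patch 2| = 7 − 2.6667 = 4.33.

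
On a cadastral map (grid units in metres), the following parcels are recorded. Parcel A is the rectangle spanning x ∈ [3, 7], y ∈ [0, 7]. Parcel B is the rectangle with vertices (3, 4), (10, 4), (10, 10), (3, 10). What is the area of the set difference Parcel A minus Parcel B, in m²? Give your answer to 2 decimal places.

16.00

|Parcel A∩Parcel B|: x∈[3,7], y∈[4,7] → 4·3 = 12.
|Parcel A| = 28.
|Parcel A ∖ Parcel B| = |Parcel A| − |Parcel A∩Parcel B| = 28 − 12 = 16.00.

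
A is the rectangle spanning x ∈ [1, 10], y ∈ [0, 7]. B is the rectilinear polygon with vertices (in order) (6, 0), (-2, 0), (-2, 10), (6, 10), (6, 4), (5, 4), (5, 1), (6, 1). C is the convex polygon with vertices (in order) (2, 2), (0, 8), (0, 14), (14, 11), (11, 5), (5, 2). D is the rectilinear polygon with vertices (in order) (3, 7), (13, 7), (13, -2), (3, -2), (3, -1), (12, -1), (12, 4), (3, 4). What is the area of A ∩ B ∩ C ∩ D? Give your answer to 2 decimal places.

9.00

The intersection is the polygon with vertices (6,4), (5,4), (3,4), (3,7), (6,7).
By the shoelace formula its area is 9.00.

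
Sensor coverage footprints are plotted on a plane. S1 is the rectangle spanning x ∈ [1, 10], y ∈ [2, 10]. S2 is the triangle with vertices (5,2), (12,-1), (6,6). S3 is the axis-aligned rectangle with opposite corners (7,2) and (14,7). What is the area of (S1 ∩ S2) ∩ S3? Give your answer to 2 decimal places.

The region (S1 ∩ S2) ∩ S3 is the polygon with vertices (9.429,2), (7,2), (7,4.833).
By the shoelace formula its area is 3.44.

3.44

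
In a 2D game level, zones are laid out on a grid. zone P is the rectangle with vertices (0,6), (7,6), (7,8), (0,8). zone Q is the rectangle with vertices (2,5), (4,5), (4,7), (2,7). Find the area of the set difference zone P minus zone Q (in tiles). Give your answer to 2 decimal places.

|zone P∩zone Q|: x∈[2,4], y∈[6,7] → 2·1 = 2.
|zone P| = 14.
|zone P ∖ zone Q| = |zone P| − |zone P∩zone Q| = 14 − 2 = 12.00.

12.00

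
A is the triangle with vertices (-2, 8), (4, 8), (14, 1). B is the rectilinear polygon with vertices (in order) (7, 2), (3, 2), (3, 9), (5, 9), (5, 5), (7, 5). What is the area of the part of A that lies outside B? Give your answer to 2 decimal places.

|A| = 21, |A∩B| = 5.9.
|A ∖ B| = |A| − |A∩B| = 21 − 5.9 = 15.10.

15.10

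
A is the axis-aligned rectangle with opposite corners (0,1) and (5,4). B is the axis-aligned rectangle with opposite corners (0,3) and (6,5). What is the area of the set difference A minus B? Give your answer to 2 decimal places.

|A∩B|: x∈[0,5], y∈[3,4] → 5·1 = 5.
|A| = 15.
|A ∖ B| = |A| − |A∩B| = 15 − 5 = 10.00.

10.00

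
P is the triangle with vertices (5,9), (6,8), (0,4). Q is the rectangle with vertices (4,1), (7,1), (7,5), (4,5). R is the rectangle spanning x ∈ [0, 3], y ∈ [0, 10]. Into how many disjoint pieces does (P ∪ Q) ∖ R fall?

(P ∪ Q) ∖ R splits into 2 disjoint pieces (area 3.5, area 12).

2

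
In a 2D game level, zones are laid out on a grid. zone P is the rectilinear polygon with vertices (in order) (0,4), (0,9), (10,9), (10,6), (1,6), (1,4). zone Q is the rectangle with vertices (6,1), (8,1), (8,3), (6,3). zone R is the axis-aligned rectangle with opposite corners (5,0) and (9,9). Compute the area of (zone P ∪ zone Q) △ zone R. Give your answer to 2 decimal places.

|zone P ∪ zone Q| = 36.
|(zone P ∪ zone Q) ∩ zone R| = 16.
|(zone P ∪ zone Q) △ zone R| = 36 + 36 − 32 = 40.00.

40.00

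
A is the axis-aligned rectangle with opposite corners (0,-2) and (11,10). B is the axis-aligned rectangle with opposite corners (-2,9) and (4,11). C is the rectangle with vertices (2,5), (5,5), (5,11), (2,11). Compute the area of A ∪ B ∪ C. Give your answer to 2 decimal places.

141.00

By inclusion–exclusion:
Individual areas: |A| = 132, |B| = 12, |C| = 18.
|A∩B|: x∈[0,4], y∈[9,10] → 4·1 = 4.
|A∩C|: x∈[2,5], y∈[5,10] → 3·5 = 15.
|B∩C|: x∈[2,4], y∈[9,11] → 2·2 = 4.
|A∩B∩C| = 2.
|A ∪ B ∪ C| = 162 − 23 + 2 = 141.00.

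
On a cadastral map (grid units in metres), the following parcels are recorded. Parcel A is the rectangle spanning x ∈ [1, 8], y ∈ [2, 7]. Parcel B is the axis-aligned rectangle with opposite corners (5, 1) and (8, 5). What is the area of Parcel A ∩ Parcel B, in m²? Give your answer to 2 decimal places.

|Parcel A∩Parcel B|: x∈[5,8], y∈[2,5] → 3·3 = 9.

9.00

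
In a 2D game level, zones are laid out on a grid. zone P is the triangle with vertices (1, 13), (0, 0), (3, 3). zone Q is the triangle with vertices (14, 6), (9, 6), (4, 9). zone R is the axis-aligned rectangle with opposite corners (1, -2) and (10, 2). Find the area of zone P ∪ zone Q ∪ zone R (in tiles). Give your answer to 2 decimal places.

By inclusion–exclusion:
Individual areas: |zone P| = 18, |zone Q| = 7.5, |zone R| = 36.
|zone P∩zone Q| = 0.
|zone P∩zone R| = 0.5.
|zone Q∩zone R| = 0.
|zone P∩zone Q∩zone R| = 0.
|zone P ∪ zone Q ∪ zone R| = 61.5 − 0.5 + 0 = 61.00.

61.00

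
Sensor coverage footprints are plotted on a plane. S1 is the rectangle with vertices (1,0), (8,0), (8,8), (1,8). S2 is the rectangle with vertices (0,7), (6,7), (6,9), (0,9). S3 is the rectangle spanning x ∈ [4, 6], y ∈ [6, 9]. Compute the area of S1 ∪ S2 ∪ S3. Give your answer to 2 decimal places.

By inclusion–exclusion:
Individual areas: |S1| = 56, |S2| = 12, |S3| = 6.
|S1∩S2|: x∈[1,6], y∈[7,8] → 5·1 = 5.
|S1∩S3|: x∈[4,6], y∈[6,8] → 2·2 = 4.
|S2∩S3|: x∈[4,6], y∈[7,9] → 2·2 = 4.
|S1∩S2∩S3| = 2.
|S1 ∪ S2 ∪ S3| = 74 − 13 + 2 = 63.00.

63.00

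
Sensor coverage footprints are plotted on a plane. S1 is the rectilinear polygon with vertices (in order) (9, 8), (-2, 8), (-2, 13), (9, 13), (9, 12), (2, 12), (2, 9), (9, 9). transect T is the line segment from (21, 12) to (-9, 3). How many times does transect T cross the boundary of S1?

2

The segment meets the boundary at (7.667,8), (9,8.4).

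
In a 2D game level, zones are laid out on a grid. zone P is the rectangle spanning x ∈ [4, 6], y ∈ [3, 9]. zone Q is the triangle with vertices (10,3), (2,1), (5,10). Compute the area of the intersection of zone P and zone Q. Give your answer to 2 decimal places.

11.28

The intersection is the polygon with vertices (6,3), (4,3), (4,7), (4.667,9), (5.714,9), (6,8.6).
By the shoelace formula its area is 11.28.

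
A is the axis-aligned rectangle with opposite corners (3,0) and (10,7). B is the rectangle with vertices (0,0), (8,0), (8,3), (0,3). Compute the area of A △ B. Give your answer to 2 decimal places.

43.00

|A∩B|: x∈[3,8], y∈[0,3] → 5·3 = 15.
|A △ B| = |A| + |B| − 2·|A∩B| = 49 + 24 − 30 = 43.00.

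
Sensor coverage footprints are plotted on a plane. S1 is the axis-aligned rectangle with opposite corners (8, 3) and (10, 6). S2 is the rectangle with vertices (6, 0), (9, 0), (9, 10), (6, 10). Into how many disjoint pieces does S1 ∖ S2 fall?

S1 ∖ S2 is a single connected region.

1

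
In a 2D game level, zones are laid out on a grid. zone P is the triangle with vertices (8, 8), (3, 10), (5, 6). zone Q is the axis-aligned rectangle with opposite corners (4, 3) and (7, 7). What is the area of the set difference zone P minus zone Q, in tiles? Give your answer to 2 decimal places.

|zone P| = 8, |zone P∩zone Q| = 1.
|zone P ∖ zone Q| = |zone P| − |zone P∩zone Q| = 8 − 1 = 7.00.

7.00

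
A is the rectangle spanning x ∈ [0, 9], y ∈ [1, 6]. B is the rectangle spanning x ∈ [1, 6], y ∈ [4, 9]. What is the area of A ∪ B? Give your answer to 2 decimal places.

By inclusion–exclusion:
Individual areas: |A| = 45, |B| = 25.
|A∩B|: x∈[1,6], y∈[4,6] → 5·2 = 10.
|A ∪ B| = 70 − 10 = 60.00.

60.00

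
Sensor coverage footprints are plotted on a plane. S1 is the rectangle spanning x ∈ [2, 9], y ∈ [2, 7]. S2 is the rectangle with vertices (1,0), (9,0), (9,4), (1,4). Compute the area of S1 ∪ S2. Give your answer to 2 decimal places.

By inclusion–exclusion:
Individual areas: |S1| = 35, |S2| = 32.
|S1∩S2|: x∈[2,9], y∈[2,4] → 7·2 = 14.
|S1 ∪ S2| = 67 − 14 = 53.00.

53.00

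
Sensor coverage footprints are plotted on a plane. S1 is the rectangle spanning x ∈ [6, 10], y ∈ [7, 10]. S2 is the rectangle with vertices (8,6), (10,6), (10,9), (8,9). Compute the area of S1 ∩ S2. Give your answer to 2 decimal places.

|S1∩S2|: x∈[8,10], y∈[7,9] → 2·2 = 4.

4.00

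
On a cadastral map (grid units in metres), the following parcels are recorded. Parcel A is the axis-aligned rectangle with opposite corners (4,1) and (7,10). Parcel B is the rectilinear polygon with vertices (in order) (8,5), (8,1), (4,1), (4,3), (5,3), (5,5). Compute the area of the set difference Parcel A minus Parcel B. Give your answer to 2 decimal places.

|Parcel A| = 27, |Parcel A∩Parcel B| = 10.
|Parcel A ∖ Parcel B| = |Parcel A| − |Parcel A∩Parcel B| = 27 − 10 = 17.00.

17.00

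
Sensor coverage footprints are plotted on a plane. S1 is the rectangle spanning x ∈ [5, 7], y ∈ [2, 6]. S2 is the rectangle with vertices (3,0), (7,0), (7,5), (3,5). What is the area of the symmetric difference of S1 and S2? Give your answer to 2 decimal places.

|S1∩S2|: x∈[5,7], y∈[2,5] → 2·3 = 6.
|S1 △ S2| = |S1| + |S2| − 2·|S1∩S2| = 8 + 20 − 12 = 16.00.

16.00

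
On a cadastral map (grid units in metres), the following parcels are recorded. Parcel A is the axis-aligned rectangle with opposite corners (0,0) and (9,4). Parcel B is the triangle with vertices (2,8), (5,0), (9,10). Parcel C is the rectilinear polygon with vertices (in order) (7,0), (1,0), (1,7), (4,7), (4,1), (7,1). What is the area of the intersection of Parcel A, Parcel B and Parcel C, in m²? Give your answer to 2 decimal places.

0.72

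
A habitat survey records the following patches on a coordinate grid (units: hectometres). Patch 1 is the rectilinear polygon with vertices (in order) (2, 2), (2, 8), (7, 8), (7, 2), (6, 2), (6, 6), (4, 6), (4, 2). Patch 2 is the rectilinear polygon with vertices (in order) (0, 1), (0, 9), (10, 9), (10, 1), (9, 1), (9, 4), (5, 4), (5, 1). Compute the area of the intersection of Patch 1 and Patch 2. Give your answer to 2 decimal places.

20.00

The intersection is the polygon with vertices (2,8), (7,8), (7,4), (6,4), (6,6), (4,6), (4,2), (2,2).
By the shoelace formula its area is 20.00.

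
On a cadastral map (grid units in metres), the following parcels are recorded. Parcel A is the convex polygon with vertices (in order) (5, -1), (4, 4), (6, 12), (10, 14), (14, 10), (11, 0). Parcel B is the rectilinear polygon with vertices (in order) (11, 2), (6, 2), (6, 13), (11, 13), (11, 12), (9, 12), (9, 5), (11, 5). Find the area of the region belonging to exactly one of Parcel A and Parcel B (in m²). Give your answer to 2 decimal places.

63.50

|Parcel A| = 102.5, |Parcel B| = 41, |Parcel A∩Parcel B| = 40.
|Parcel A △ Parcel B| = |Parcel A| + |Parcel B| − 2·|Parcel A∩Parcel B| = 102.5 + 41 − 80 = 63.50.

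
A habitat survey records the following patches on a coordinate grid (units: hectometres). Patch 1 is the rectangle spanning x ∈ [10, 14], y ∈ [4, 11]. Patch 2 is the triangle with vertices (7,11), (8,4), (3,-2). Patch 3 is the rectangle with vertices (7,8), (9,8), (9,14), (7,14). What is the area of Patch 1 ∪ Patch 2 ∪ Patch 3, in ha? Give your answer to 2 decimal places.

By inclusion–exclusion:
Individual areas: |Patch 1| = 28, |Patch 2| = 20.5, |Patch 3| = 12.
|Patch 1∩Patch 2| = 0.
|Patch 1∩Patch 3| = 0 (no overlap).
|Patch 2∩Patch 3| = 0.6429.
|Patch 1∩Patch 2∩Patch 3| = 0.
|Patch 1 ∪ Patch 2 ∪ Patch 3| = 60.5 − 0.6429 + 0 = 59.86.

59.86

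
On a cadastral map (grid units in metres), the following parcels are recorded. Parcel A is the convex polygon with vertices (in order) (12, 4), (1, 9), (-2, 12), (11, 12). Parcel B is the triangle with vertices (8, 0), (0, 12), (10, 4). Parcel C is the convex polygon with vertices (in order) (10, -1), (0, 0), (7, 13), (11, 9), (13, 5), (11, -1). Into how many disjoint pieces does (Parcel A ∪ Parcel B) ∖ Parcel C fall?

(Parcel A ∪ Parcel B) ∖ Parcel C splits into 2 disjoint pieces (area 22.1485, area 5.25).

2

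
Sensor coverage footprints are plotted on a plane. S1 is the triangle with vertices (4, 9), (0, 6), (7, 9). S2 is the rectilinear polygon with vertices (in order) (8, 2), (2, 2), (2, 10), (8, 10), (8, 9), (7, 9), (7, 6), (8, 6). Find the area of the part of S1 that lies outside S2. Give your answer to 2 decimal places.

|S1| = 4.5, |S1∩S2| = 3.8571.
|S1 ∖ S2| = |S1| − |S1∩S2| = 4.5 − 3.8571 = 0.64.

0.64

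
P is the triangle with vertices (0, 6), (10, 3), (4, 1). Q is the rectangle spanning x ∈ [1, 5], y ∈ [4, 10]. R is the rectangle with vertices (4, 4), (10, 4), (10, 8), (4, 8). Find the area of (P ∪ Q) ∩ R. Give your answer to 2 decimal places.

The region (P ∪ Q) ∩ R is the polygon with vertices (5,4.5), (6.667,4), (4,4), (4,8), (5,8).
By the shoelace formula its area is 4.42.

4.42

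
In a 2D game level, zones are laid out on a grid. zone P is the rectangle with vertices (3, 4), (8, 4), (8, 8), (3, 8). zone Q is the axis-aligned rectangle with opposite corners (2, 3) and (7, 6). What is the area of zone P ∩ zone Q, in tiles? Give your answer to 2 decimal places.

8.00

|zone P∩zone Q|: x∈[3,7], y∈[4,6] → 4·2 = 8.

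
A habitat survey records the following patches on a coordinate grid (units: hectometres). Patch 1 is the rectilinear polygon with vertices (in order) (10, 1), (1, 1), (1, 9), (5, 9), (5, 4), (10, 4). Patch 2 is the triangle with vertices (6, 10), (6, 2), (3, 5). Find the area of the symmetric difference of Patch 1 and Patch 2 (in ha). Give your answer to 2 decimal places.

45.33

|Patch 1| = 47, |Patch 2| = 12, |Patch 1∩Patch 2| = 6.8333.
|Patch 1 △ Patch 2| = |Patch 1| + |Patch 2| − 2·|Patch 1∩Patch 2| = 47 + 12 − 13.6667 = 45.33.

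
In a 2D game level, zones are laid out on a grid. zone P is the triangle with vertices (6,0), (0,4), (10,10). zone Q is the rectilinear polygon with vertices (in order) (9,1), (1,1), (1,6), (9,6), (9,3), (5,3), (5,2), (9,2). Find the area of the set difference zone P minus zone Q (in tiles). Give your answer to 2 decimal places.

|zone P| = 38, |zone P∩zone Q| = 24.2833.
|zone P ∖ zone Q| = |zone P| − |zone P∩zone Q| = 38 − 24.2833 = 13.72.

13.72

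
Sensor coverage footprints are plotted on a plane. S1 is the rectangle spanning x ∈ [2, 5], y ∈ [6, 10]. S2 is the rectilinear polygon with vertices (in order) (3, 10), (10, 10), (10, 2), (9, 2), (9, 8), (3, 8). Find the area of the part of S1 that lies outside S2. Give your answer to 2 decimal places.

|S1| = 12, |S1∩S2| = 4.
|S1 ∖ S2| = |S1| − |S1∩S2| = 12 − 4 = 8.00.

8.00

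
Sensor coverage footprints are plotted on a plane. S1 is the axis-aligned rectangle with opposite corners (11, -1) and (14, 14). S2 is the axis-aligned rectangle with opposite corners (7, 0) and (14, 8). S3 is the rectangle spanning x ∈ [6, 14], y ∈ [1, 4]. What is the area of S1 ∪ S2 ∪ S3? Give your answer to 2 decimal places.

80.00

By inclusion–exclusion:
Individual areas: |S1| = 45, |S2| = 56, |S3| = 24.
|S1∩S2|: x∈[11,14], y∈[0,8] → 3·8 = 24.
|S1∩S3|: x∈[11,14], y∈[1,4] → 3·3 = 9.
|S2∩S3|: x∈[7,14], y∈[1,4] → 7·3 = 21.
|S1∩S2∩S3| = 9.
|S1 ∪ S2 ∪ S3| = 125 − 54 + 9 = 80.00.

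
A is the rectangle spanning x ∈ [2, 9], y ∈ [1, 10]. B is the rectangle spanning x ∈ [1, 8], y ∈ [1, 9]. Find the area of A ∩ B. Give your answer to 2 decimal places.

|A∩B|: x∈[2,8], y∈[1,9] → 6·8 = 48.

48.00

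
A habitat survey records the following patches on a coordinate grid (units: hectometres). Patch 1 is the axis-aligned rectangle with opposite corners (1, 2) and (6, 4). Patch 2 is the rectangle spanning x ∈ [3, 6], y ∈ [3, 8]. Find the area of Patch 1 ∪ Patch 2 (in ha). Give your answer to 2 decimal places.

By inclusion–exclusion:
Individual areas: |Patch 1| = 10, |Patch 2| = 15.
|Patch 1∩Patch 2|: x∈[3,6], y∈[3,4] → 3·1 = 3.
|Patch 1 ∪ Patch 2| = 25 − 3 = 22.00.

22.00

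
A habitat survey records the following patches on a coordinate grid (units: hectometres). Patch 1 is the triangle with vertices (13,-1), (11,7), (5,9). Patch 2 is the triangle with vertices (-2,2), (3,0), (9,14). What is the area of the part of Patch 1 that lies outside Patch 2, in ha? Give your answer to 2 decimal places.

21.10

|Patch 1| = 22, |Patch 1∩Patch 2| = 0.9007.
|Patch 1 ∖ Patch 2| = |Patch 1| − |Patch 1∩Patch 2| = 22 − 0.9007 = 21.10.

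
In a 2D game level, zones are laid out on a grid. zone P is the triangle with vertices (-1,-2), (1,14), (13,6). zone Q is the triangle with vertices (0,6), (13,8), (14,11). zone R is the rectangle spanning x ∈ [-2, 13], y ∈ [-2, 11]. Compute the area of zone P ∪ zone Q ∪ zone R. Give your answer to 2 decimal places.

By inclusion–exclusion:
Individual areas: |zone P| = 104, |zone Q| = 18.5, |zone R| = 195.
|zone P∩zone Q| = 9.0887.
|zone P∩zone R| = 96.6875.
|zone Q∩zone R| = 17.1786.
|zone P∩zone Q∩zone R| = 9.0887.
|zone P ∪ zone Q ∪ zone R| = 317.5 − 122.9547 + 9.0887 = 203.63.

203.63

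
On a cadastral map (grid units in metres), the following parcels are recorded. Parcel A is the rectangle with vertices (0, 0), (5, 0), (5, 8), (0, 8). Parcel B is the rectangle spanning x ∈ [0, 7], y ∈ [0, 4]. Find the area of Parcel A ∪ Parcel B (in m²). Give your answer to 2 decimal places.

48.00

By inclusion–exclusion:
Individual areas: |Parcel A| = 40, |Parcel B| = 28.
|Parcel A∩Parcel B|: x∈[0,5], y∈[0,4] → 5·4 = 20.
|Parcel A ∪ Parcel B| = 68 − 20 = 48.00.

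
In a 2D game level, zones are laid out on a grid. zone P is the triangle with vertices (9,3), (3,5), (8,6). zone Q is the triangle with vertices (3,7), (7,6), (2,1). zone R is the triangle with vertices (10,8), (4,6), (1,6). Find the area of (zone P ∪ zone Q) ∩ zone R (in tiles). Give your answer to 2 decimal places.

1.09

The region (zone P ∪ zone Q) ∩ zone R is the polygon with vertices (2.904,6.423), (4.176,6.706), (5.286,6.429), (4,6), (2.833,6).
By the shoelace formula its area is 1.09.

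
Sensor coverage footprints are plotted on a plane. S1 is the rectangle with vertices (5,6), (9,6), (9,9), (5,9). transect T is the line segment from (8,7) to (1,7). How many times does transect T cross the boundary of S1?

1

The segment meets the boundary at (5,7).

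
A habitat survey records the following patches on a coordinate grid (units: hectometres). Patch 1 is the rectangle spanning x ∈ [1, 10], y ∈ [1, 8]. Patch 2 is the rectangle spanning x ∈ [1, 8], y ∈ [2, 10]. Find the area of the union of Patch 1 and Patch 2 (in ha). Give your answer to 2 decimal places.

By inclusion–exclusion:
Individual areas: |Patch 1| = 63, |Patch 2| = 56.
|Patch 1∩Patch 2|: x∈[1,8], y∈[2,8] → 7·6 = 42.
|Patch 1 ∪ Patch 2| = 119 − 42 = 77.00.

77.00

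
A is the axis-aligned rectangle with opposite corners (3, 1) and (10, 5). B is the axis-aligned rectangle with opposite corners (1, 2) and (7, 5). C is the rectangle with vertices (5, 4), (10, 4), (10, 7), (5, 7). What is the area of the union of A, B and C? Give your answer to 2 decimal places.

44.00

By inclusion–exclusion:
Individual areas: |A| = 28, |B| = 18, |C| = 15.
|A∩B|: x∈[3,7], y∈[2,5] → 4·3 = 12.
|A∩C|: x∈[5,10], y∈[4,5] → 5·1 = 5.
|B∩C|: x∈[5,7], y∈[4,5] → 2·1 = 2.
|A∩B∩C| = 2.
|A ∪ B ∪ C| = 61 − 19 + 2 = 44.00.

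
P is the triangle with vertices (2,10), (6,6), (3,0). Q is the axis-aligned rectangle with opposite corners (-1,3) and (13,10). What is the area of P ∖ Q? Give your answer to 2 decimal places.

|P| = 18, |P∩Q| = 15.3.
|P ∖ Q| = |P| − |P∩Q| = 18 − 15.3 = 2.70.

2.70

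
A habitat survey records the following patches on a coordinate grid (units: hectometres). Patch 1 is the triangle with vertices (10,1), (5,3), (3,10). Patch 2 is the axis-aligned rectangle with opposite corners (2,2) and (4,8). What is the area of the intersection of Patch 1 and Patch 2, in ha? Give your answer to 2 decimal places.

The intersection is the polygon with vertices (3.571,8), (4,8), (4,6.5).
By the shoelace formula its area is 0.32.

0.32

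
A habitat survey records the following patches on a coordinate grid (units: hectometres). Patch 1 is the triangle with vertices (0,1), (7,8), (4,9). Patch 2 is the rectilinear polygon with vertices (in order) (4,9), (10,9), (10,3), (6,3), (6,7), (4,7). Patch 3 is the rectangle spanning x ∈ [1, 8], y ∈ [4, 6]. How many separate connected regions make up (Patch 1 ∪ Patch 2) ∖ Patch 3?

2

(Patch 1 ∪ Patch 2) ∖ Patch 3 splits into 2 disjoint pieces (area 2.25, area 27.75).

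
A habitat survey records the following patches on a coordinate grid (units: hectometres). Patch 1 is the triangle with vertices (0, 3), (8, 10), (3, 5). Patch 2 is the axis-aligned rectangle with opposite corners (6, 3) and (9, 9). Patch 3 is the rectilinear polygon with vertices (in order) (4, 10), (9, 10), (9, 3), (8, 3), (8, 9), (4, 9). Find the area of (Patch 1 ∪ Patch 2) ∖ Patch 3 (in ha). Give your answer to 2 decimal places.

|Patch 1 ∪ Patch 2| = 20.3214.
|(Patch 1 ∪ Patch 2) ∩ Patch 3| = 6.0714.
|(Patch 1 ∪ Patch 2) ∖ Patch 3| = 20.3214 − 6.0714 = 14.25.

14.25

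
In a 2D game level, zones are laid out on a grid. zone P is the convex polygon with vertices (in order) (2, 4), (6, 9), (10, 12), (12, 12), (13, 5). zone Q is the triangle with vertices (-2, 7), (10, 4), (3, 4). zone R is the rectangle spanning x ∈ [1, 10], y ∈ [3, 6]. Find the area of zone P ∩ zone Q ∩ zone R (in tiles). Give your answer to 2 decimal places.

The intersection is the polygon with vertices (7.867,4.533), (2.868,4.079), (2.324,4.405), (3.333,5.667).
By the shoelace formula its area is 4.37.

4.37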